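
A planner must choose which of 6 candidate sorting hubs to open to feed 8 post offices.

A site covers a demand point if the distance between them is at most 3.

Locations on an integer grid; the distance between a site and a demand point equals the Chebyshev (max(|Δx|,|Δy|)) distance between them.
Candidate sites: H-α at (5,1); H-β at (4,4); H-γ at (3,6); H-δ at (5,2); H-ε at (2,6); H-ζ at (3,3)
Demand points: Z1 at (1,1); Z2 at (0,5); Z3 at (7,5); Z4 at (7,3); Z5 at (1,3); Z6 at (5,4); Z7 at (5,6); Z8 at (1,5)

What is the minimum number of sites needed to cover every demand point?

Coverage sets (demand points within 3 of each site):
  H-α: {Z4, Z6}
  H-β: {Z1, Z3, Z4, Z5, Z6, Z7, Z8}
  H-γ: {Z2, Z5, Z6, Z7, Z8}
  H-δ: {Z3, Z4, Z6}
  H-ε: {Z2, Z5, Z6, Z7, Z8}
  H-ζ: {Z1, Z2, Z5, Z6, Z7, Z8}
No single site covers all 8 demand points.
But {H-β, H-γ} covers everything, so the minimum is 2.

2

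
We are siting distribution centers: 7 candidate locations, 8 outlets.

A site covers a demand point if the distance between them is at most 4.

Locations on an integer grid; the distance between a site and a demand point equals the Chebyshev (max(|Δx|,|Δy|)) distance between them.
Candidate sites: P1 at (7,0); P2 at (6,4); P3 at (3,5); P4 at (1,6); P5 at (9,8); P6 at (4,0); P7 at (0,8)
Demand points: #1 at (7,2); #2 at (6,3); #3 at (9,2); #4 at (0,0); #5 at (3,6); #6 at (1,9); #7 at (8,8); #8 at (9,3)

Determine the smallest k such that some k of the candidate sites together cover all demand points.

3

Coverage sets (demand points within 4 of each site):
  P1: {#1, #2, #3, #8}
  P2: {#1, #2, #3, #5, #7, #8}
  P3: {#1, #2, #5, #6}
  P4: {#5, #6}
  P5: {#7}
  P6: {#1, #2, #4}
  P7: {#5, #6}
No 2 sites suffice: every size-2 union leaves at least one demand point uncovered.
But {P2, P3, P6} covers everything, so the minimum is 3.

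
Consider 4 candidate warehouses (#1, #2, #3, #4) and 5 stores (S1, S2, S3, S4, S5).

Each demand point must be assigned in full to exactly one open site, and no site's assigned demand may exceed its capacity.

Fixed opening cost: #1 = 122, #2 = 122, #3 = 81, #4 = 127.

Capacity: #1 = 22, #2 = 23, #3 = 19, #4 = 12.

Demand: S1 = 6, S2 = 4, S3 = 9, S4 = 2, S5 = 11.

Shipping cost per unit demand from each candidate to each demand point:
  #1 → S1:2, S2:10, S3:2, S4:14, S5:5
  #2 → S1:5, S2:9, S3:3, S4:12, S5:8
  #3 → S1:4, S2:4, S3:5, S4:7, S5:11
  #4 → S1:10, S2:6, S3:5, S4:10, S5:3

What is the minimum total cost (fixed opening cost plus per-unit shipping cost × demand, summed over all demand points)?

330

Open {#1, #3}; cheapest assignment that respects the capacities:
  #1 (cap 22, load 20): S3, S5 — cost 9×2 + 11×5 = 73
  #3 (cap 19, load 12): S1, S2, S4 — cost 6×4 + 4×4 + 2×7 = 54
  Shipping 127, fixed 203 → total 330.
  Any other capacity-feasible assignment to {#1, #3} ships for at least 127.
Compare {#2, #3}: its best feasible assignment gives total 372.
Compare {#1, #4}: its best feasible assignment gives total 380.
Every other set of open sites that can feasibly serve all demand totals ≥ 372 even under its best assignment. Minimum: 330.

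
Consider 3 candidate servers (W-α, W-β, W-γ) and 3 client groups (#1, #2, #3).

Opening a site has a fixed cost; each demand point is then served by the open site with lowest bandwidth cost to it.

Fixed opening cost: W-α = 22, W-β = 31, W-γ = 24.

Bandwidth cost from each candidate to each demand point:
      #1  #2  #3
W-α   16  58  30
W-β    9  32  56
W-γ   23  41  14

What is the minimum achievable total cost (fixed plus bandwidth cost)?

Open {W-γ}: assign each demand point to its cheapest open site.
  #1→W-γ 23, #2→W-γ 41, #3→W-γ 14
  bandwidth cost 78, fixed 24 → total 102.
Compare {W-β, W-γ}: bandwidth cost 55 + fixed 55 = 110.
Compare {W-α, W-γ}: bandwidth cost 71 + fixed 46 = 117.
Compare {W-α, W-β}: bandwidth cost 71 + fixed 53 = 124.
All other subsets cost ≥ 110. Minimum total cost: 102.

102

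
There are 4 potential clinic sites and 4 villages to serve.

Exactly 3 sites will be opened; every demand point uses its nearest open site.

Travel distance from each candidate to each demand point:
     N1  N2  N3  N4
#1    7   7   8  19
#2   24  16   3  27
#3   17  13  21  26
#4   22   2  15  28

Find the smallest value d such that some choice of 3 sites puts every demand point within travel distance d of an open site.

Open {#1, #2, #3}.
  Farthest demand point is N4 at travel distance 19 (to #1); all others are ≤ 19.
With {#1, #2, #4} the worst case is 19.
With {#1, #3, #4} the worst case is 19.
No size-3 selection achieves below 19.

19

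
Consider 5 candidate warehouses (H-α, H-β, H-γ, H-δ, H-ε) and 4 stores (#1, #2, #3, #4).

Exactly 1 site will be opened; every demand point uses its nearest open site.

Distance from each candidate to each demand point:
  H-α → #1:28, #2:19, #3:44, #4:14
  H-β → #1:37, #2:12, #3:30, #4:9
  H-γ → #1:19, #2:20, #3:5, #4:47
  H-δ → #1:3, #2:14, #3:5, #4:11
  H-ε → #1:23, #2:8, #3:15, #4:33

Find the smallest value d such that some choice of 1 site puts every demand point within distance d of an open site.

Open {H-δ}.
  Farthest demand point is #2 at distance 14 (to H-δ); all others are ≤ 14.
With {H-ε} the worst case is 33.
With {H-β} the worst case is 37.
No size-1 selection achieves below 14.

14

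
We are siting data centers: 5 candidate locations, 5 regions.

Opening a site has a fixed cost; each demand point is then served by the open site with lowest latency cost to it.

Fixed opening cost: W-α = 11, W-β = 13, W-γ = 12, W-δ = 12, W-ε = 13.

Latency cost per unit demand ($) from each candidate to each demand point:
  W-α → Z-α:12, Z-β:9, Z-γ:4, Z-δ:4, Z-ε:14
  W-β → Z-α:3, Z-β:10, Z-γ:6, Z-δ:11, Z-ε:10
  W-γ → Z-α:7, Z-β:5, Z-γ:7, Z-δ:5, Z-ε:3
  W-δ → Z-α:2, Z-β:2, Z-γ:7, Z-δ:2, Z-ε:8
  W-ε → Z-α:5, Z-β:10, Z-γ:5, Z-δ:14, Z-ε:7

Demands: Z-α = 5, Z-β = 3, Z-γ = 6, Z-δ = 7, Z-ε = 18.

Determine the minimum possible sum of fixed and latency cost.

Open {W-α, W-γ, W-δ}: assign each demand point to its cheapest open site.
  Z-α→W-δ 5×2=10, Z-β→W-δ 3×2=6, Z-γ→W-α 6×4=24, Z-δ→W-δ 7×2=14, Z-ε→W-γ 18×3=54
  latency cost 108, fixed 35 → total 143.
Compare {W-γ, W-δ}: latency cost 126 + fixed 24 = 150.
Compare {W-γ, W-δ, W-ε}: latency cost 114 + fixed 37 = 151.
Compare {W-α, W-β, W-γ, W-δ}: latency cost 108 + fixed 48 = 156.
All other subsets cost ≥ 150. Minimum total cost: 143.

143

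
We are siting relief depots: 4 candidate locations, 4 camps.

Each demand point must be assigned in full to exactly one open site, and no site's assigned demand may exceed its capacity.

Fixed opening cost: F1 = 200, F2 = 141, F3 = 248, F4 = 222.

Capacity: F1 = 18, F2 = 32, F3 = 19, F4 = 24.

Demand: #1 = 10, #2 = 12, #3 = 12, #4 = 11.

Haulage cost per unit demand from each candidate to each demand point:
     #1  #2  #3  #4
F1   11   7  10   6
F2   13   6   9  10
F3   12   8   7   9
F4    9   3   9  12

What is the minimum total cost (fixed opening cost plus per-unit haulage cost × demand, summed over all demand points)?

Open {F2, F4}; cheapest assignment that respects the capacities:
  F2 (cap 32, load 23): #3, #4 — cost 12×9 + 11×10 = 218
  F4 (cap 24, load 22): #1, #2 — cost 10×9 + 12×3 = 126
  Shipping 344, fixed 363 → total 707.
  Any other capacity-feasible assignment to {F2, F4} ships for at least 344.
Compare {F1, F2, F4}: its best feasible assignment gives total 863.
Compare {F2, F3, F4}: its best feasible assignment gives total 931.
Every other set of open sites that can feasibly serve all demand totals ≥ 863 even under its best assignment. Minimum: 707.

707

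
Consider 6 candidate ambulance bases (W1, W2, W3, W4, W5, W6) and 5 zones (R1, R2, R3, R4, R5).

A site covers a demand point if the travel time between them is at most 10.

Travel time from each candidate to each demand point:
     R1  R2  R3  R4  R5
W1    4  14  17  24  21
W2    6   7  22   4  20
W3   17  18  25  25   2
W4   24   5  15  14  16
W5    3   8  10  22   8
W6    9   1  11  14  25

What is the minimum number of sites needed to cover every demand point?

2

Coverage sets (demand points within 10 of each site):
  W1: {R1}
  W2: {R1, R2, R4}
  W3: {R5}
  W4: {R2}
  W5: {R1, R2, R3, R5}
  W6: {R1, R2}
No single site covers all 5 demand points.
But {W2, W5} covers everything, so the minimum is 2.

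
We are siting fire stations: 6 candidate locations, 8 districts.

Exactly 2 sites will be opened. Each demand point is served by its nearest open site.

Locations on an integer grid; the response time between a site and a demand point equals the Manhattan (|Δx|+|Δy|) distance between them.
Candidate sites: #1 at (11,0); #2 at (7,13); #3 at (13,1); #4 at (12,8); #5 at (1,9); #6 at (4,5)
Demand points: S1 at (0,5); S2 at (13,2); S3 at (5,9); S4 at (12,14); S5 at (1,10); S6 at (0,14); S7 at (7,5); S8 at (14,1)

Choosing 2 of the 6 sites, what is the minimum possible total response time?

42

Open {#3, #5}.
  S1→#5 5, S2→#3 1, S3→#5 4, S4→#3 14, S5→#5 1, S6→#5 6, S7→#3 10, S8→#3 1  ⇒ total 42.
Compare {#4, #5}: total 46.
Compare {#1, #5}: total 48.
No size-2 selection does better; minimum is 42.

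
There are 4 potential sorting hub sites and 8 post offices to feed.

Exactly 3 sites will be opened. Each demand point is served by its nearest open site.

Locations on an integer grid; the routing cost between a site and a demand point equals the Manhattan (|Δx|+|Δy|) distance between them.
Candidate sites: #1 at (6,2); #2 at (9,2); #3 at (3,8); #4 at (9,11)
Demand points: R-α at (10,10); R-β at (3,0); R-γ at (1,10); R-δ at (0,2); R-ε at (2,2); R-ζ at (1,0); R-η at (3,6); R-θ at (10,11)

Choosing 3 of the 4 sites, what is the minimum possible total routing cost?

Open {#1, #3, #4}.
  R-α→#4 2, R-β→#1 5, R-γ→#3 4, R-δ→#1 6, R-ε→#1 4, R-ζ→#1 7, R-η→#3 2, R-θ→#4 1  ⇒ total 31.
Compare {#1, #2, #4}: total 41.
Compare {#2, #3, #4}: total 43.
No size-3 selection does better; minimum is 31.

31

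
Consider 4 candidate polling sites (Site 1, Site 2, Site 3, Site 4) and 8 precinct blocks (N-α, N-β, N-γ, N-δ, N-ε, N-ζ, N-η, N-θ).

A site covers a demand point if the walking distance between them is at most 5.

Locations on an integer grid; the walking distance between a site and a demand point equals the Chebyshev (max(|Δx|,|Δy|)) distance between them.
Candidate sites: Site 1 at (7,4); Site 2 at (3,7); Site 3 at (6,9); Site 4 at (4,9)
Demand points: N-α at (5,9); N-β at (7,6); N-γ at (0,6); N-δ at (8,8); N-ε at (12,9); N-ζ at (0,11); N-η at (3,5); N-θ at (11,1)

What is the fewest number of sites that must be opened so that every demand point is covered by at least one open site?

Coverage sets (demand points within 5 of each site):
  Site 1: {N-α, N-β, N-δ, N-ε, N-η, N-θ}
  Site 2: {N-α, N-β, N-γ, N-δ, N-ζ, N-η}
  Site 3: {N-α, N-β, N-δ, N-η}
  Site 4: {N-α, N-β, N-γ, N-δ, N-ζ, N-η}
No single site covers all 8 demand points.
But {Site 1, Site 2} covers everything, so the minimum is 2.

2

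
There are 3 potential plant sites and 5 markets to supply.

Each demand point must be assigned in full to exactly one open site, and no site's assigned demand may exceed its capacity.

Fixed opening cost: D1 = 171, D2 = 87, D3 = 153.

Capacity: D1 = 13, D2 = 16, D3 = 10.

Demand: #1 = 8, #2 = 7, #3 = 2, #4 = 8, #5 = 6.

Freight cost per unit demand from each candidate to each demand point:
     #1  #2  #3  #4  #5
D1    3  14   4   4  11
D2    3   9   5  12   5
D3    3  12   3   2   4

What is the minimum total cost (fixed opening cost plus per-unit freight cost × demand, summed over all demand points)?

550

Open {D1, D2, D3}; cheapest assignment that respects the capacities:
  D1 (cap 13, load 8): #1 — cost 8×3 = 24
  D2 (cap 16, load 13): #2, #5 — cost 7×9 + 6×5 = 93
  D3 (cap 10, load 10): #3, #4 — cost 2×3 + 8×2 = 22
  Shipping 139, fixed 411 → total 550.
  Any other capacity-feasible assignment to {D1, D2, D3} ships for at least 139.
Total demand is 31 and no other set of sites has combined capacity ≥ 31, so {D1, D2, D3} is the only feasible choice of open sites. Minimum: 550.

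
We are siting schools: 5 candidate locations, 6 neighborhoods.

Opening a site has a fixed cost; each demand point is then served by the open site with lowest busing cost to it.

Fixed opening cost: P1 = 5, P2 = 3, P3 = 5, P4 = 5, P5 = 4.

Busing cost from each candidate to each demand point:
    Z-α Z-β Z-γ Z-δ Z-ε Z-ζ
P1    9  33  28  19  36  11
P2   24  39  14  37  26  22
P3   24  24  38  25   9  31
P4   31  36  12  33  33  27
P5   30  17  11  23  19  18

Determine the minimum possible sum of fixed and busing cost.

Open {P1, P3, P5}: assign each demand point to its cheapest open site.
  Z-α→P1 9, Z-β→P5 17, Z-γ→P5 11, Z-δ→P1 19, Z-ε→P3 9, Z-ζ→P1 11
  busing cost 76, fixed 14 → total 90.
Compare {P1, P2, P3, P5}: busing cost 76 + fixed 17 = 93.
Compare {P1, P5}: busing cost 86 + fixed 9 = 95.
Compare {P1, P3, P4, P5}: busing cost 76 + fixed 19 = 95.
All other subsets cost ≥ 93. Minimum total cost: 90.

90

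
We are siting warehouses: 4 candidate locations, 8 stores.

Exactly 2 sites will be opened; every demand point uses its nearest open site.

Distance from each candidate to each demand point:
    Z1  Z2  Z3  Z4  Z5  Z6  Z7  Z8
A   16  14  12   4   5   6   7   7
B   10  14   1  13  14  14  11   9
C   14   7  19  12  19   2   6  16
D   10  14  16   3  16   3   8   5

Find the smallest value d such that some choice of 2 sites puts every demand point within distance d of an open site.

Open {A, B}.
  Farthest demand point is Z2 at distance 14 (to A); all others are ≤ 14.
With {A, C} the worst case is 14.
With {A, D} the worst case is 14.
No size-2 selection achieves below 14.

14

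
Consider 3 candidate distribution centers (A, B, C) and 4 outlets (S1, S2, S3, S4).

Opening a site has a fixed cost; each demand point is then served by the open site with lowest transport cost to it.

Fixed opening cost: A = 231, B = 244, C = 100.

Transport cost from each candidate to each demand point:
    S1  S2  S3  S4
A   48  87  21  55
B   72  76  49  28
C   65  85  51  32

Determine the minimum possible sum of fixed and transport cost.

Open {C}: assign each demand point to its cheapest open site.
  S1→C 65, S2→C 85, S3→C 51, S4→C 32
  transport cost 233, fixed 100 → total 333.
Compare {A}: transport cost 211 + fixed 231 = 442.
Compare {B}: transport cost 225 + fixed 244 = 469.
Compare {A, C}: transport cost 186 + fixed 331 = 517.
All other subsets cost ≥ 442. Minimum total cost: 333.

333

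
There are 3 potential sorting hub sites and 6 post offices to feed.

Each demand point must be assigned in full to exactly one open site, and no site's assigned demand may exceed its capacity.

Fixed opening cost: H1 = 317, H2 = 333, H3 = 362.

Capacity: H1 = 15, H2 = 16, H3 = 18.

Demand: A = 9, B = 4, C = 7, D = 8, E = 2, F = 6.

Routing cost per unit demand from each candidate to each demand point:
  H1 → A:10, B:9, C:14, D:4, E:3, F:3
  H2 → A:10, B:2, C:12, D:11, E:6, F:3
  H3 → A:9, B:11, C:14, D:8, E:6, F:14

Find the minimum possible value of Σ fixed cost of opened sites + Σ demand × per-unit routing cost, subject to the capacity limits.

1247

Open {H1, H2, H3}; cheapest assignment that respects the capacities:
  H1 (cap 15, load 14): D, F — cost 8×4 + 6×3 = 50
  H2 (cap 16, load 13): B, C, E — cost 4×2 + 7×12 + 2×6 = 104
  H3 (cap 18, load 9): A — cost 9×9 = 81
  Shipping 235, fixed 1012 → total 1247.
  Any other capacity-feasible assignment to {H1, H2, H3} ships for at least 235.
Total demand is 36 and no other set of sites has combined capacity ≥ 36, so {H1, H2, H3} is the only feasible choice of open sites. Minimum: 1247.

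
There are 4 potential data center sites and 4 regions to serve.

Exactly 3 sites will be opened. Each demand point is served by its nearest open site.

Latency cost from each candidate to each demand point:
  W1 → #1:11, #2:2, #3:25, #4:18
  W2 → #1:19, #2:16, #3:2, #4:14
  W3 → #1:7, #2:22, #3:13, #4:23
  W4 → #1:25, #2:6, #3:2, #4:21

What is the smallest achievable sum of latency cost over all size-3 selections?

Open {W1, W2, W3}.
  #1→W3 7, #2→W1 2, #3→W2 2, #4→W2 14  ⇒ total 25.
Compare {W1, W2, W4}: total 29.
Compare {W1, W3, W4}: total 29.
No size-3 selection does better; minimum is 25.

25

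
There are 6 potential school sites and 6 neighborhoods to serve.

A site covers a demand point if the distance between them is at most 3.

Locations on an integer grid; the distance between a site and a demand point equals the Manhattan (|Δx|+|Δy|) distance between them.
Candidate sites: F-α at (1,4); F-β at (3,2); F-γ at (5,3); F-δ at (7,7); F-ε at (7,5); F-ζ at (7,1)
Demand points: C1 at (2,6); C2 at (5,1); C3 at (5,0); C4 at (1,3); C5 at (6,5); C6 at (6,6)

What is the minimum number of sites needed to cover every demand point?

Coverage sets (demand points within 3 of each site):
  F-α: {C1, C4}
  F-β: {C2, C4}
  F-γ: {C2, C3, C5}
  F-δ: {C5, C6}
  F-ε: {C5, C6}
  F-ζ: {C2, C3}
No 2 sites suffice: every size-2 union leaves at least one demand point uncovered.
But {F-α, F-γ, F-δ} covers everything, so the minimum is 3.

3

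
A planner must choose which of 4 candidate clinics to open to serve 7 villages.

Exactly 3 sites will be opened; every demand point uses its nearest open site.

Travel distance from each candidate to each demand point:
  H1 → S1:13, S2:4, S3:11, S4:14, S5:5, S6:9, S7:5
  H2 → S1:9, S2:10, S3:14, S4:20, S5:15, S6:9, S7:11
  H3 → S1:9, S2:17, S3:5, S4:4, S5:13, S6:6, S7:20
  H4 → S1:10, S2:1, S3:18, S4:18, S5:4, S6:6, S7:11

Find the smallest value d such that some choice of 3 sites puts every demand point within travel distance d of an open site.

Open {H1, H2, H3}.
  Farthest demand point is S1 at travel distance 9 (to H2); all others are ≤ 9.
With {H1, H3, H4} the worst case is 9.
With {H2, H3, H4} the worst case is 11.
No size-3 selection achieves below 9.

9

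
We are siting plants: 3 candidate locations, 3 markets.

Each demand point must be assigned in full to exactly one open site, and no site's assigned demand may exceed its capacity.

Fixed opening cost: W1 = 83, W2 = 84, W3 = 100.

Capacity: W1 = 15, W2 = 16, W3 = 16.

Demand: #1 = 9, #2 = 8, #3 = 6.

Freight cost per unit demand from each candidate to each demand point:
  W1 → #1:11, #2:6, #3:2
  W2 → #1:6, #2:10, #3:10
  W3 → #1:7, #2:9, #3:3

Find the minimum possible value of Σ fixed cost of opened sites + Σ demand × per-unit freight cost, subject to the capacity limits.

281

Open {W1, W2}; cheapest assignment that respects the capacities:
  W1 (cap 15, load 14): #2, #3 — cost 8×6 + 6×2 = 60
  W2 (cap 16, load 9): #1 — cost 9×6 = 54
  Shipping 114, fixed 167 → total 281.
  Any other capacity-feasible assignment to {W1, W2} ships for at least 114.
Compare {W1, W3}: its best feasible assignment gives total 306.
Compare {W2, W3}: its best feasible assignment gives total 328.
Every other set of open sites that can feasibly serve all demand totals ≥ 306 even under its best assignment. Minimum: 281.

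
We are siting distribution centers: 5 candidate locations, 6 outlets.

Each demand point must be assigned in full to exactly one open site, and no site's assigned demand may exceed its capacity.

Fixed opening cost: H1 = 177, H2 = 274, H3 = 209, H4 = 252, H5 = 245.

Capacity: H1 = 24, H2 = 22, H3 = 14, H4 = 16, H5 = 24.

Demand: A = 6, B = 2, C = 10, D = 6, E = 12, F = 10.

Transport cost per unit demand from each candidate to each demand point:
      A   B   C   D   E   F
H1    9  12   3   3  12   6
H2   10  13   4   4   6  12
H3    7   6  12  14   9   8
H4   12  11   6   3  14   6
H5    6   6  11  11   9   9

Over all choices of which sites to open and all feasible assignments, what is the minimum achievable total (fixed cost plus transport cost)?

Open {H1, H2}; cheapest assignment that respects the capacities:
  H1 (cap 24, load 24): A, B, D, F — cost 6×9 + 2×12 + 6×3 + 10×6 = 156
  H2 (cap 22, load 22): C, E — cost 10×4 + 12×6 = 112
  Shipping 268, fixed 451 → total 719.
  Any other capacity-feasible assignment to {H1, H2} ships for at least 268.
Compare {H1, H5}: its best feasible assignment gives total 734.
Compare {H2, H5}: its best feasible assignment gives total 835.
Every other set of open sites that can feasibly serve all demand totals ≥ 734 even under its best assignment. Minimum: 719.

719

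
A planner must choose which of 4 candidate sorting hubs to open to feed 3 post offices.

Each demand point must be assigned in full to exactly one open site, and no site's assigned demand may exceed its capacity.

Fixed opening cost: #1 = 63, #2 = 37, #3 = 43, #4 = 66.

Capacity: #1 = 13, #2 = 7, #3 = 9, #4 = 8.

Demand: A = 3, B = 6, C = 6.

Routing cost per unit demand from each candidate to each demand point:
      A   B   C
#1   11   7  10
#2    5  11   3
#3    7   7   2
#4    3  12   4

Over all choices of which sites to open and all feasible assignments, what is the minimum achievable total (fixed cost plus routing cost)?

Open {#2, #3}; cheapest assignment that respects the capacities:
  #2 (cap 7, load 6): C — cost 6×3 = 18
  #3 (cap 9, load 9): A, B — cost 3×7 + 6×7 = 63
  Shipping 81, fixed 80 → total 161.
  Any other capacity-feasible assignment to {#2, #3} ships for at least 81.
Compare {#1, #3}: its best feasible assignment gives total 181.
Compare {#1, #2}: its best feasible assignment gives total 193.
Every other set of open sites that can feasibly serve all demand totals ≥ 181 even under its best assignment. Minimum: 161.

161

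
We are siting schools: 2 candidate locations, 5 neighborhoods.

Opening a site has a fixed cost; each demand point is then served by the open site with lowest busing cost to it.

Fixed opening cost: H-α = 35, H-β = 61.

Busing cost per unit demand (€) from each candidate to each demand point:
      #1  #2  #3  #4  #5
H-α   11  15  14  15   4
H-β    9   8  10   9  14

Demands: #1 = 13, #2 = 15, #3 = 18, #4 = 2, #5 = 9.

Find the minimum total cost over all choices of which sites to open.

567

Open {H-α, H-β}: assign each demand point to its cheapest open site.
  #1→H-β 13×9=117, #2→H-β 15×8=120, #3→H-β 18×10=180, #4→H-β 2×9=18, #5→H-α 9×4=36
  busing cost 471, fixed 96 → total 567.
Compare {H-β}: busing cost 561 + fixed 61 = 622.
Compare {H-α}: busing cost 686 + fixed 35 = 721.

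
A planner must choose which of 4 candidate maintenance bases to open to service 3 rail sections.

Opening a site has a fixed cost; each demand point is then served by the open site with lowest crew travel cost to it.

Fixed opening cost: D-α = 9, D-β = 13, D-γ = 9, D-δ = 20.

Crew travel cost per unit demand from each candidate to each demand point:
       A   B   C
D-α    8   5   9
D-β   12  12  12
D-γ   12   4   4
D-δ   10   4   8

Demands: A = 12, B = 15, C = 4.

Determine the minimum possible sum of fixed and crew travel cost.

190

Open {D-α, D-γ}: assign each demand point to its cheapest open site.
  A→D-α 12×8=96, B→D-γ 15×4=60, C→D-γ 4×4=16
  crew travel cost 172, fixed 18 → total 190.
Compare {D-α, D-β, D-γ}: crew travel cost 172 + fixed 31 = 203.
Compare {D-α, D-γ, D-δ}: crew travel cost 172 + fixed 38 = 210.
Compare {D-α}: crew travel cost 207 + fixed 9 = 216.
All other subsets cost ≥ 203. Minimum total cost: 190.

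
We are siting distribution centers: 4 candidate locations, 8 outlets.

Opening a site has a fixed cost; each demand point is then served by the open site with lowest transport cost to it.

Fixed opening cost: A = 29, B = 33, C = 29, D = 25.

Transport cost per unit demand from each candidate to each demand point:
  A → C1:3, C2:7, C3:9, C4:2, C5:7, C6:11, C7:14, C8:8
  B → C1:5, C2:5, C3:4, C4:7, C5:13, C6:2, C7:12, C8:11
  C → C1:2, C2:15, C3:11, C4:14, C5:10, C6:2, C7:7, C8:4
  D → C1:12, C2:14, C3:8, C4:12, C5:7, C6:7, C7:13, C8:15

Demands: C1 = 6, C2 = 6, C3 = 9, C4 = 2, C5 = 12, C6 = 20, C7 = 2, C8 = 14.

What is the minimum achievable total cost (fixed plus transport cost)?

Open {A, B, C}: assign each demand point to its cheapest open site.
  C1→C 6×2=12, C2→B 6×5=30, C3→B 9×4=36, C4→A 2×2=4, C5→A 12×7=84, C6→B 20×2=40, C7→C 2×7=14, C8→C 14×4=56
  transport cost 276, fixed 91 → total 367.
Compare {B, C, D}: transport cost 286 + fixed 87 = 373.
Compare {B, C}: transport cost 322 + fixed 62 = 384.
Compare {A, C}: transport cost 333 + fixed 58 = 391.
All other subsets cost ≥ 373. Minimum total cost: 367.

367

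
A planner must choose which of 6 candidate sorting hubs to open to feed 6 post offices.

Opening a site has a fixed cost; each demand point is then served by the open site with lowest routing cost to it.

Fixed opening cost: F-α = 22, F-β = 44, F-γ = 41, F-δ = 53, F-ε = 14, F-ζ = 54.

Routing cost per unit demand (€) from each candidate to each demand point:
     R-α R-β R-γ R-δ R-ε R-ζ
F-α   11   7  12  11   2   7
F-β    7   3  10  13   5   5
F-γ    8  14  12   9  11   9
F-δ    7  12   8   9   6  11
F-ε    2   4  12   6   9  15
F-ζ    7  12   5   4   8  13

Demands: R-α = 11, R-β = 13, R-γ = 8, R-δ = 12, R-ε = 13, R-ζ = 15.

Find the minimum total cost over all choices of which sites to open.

Open {F-α, F-ε, F-ζ}: assign each demand point to its cheapest open site.
  R-α→F-ε 11×2=22, R-β→F-ε 13×4=52, R-γ→F-ζ 8×5=40, R-δ→F-ζ 12×4=48, R-ε→F-α 13×2=26, R-ζ→F-α 15×7=105
  routing cost 293, fixed 90 → total 383.
Compare {F-α, F-β, F-ε, F-ζ}: routing cost 250 + fixed 134 = 384.
Compare {F-α, F-β, F-ε}: routing cost 314 + fixed 80 = 394.
Compare {F-β, F-ε, F-ζ}: routing cost 289 + fixed 112 = 401.
All other subsets cost ≥ 384. Minimum total cost: 383.

383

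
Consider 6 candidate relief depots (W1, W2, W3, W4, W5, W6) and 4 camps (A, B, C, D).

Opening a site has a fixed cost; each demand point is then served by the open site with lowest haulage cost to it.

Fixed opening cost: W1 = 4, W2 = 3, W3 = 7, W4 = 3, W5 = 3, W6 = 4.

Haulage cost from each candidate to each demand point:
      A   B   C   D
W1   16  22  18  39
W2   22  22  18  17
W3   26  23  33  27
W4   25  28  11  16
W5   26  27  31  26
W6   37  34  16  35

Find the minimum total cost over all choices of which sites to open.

Open {W1, W4}: assign each demand point to its cheapest open site.
  A→W1 16, B→W1 22, C→W4 11, D→W4 16
  haulage cost 65, fixed 7 → total 72.
Compare {W1, W2, W4}: haulage cost 65 + fixed 10 = 75.
Compare {W1, W4, W5}: haulage cost 65 + fixed 10 = 75.
Compare {W1, W4, W6}: haulage cost 65 + fixed 11 = 76.
All other subsets cost ≥ 75. Minimum total cost: 72.

72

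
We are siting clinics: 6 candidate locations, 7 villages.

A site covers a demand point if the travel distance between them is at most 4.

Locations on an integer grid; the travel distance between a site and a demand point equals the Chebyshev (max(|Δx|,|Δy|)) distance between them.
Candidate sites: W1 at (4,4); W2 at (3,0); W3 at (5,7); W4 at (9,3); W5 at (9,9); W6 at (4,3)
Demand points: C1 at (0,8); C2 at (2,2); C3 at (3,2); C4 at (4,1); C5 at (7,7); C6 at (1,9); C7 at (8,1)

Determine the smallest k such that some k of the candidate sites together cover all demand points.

Coverage sets (demand points within 4 of each site):
  W1: {C1, C2, C3, C4, C5, C7}
  W2: {C2, C3, C4}
  W3: {C5, C6}
  W4: {C5, C7}
  W5: {C5}
  W6: {C2, C3, C4, C5, C7}
No single site covers all 7 demand points.
But {W1, W3} covers everything, so the minimum is 2.

2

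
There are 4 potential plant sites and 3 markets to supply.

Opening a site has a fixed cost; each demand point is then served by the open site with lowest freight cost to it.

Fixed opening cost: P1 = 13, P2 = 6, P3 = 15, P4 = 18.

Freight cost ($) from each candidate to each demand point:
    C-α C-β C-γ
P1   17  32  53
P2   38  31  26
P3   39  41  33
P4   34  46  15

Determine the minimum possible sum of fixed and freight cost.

93

Open {P1, P2}: assign each demand point to its cheapest open site.
  C-α→P1 17, C-β→P2 31, C-γ→P2 26
  freight cost 74, fixed 19 → total 93.
Compare {P1, P4}: freight cost 64 + fixed 31 = 95.
Compare {P1, P2, P4}: freight cost 63 + fixed 37 = 100.
Compare {P2}: freight cost 95 + fixed 6 = 101.
All other subsets cost ≥ 95. Minimum total cost: 93.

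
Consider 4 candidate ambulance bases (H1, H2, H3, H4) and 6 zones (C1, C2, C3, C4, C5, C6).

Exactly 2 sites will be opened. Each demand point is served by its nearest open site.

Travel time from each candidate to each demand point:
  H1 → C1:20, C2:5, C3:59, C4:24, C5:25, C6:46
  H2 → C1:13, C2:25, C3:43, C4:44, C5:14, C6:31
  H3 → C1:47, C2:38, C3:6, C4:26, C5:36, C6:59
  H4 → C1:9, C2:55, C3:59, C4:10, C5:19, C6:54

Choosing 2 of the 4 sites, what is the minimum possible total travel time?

115

Open {H2, H3}.
  C1→H2 13, C2→H2 25, C3→H3 6, C4→H3 26, C5→H2 14, C6→H2 31  ⇒ total 115.
Compare {H1, H3}: total 126.
Compare {H1, H2}: total 130.
No size-2 selection does better; minimum is 115.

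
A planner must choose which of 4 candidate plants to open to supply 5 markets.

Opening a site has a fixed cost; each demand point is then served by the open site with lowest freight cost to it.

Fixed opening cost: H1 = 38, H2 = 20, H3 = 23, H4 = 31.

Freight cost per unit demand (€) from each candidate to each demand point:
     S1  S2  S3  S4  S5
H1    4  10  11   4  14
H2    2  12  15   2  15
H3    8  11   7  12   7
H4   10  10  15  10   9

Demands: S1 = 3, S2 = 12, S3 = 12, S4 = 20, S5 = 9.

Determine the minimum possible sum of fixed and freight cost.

368

Open {H2, H3}: assign each demand point to its cheapest open site.
  S1→H2 3×2=6, S2→H3 12×11=132, S3→H3 12×7=84, S4→H2 20×2=40, S5→H3 9×7=63
  freight cost 325, fixed 43 → total 368.
Compare {H2, H3, H4}: freight cost 313 + fixed 74 = 387.
Compare {H1, H2, H3}: freight cost 313 + fixed 81 = 394.
Compare {H1, H3}: freight cost 359 + fixed 61 = 420.
All other subsets cost ≥ 387. Minimum total cost: 368.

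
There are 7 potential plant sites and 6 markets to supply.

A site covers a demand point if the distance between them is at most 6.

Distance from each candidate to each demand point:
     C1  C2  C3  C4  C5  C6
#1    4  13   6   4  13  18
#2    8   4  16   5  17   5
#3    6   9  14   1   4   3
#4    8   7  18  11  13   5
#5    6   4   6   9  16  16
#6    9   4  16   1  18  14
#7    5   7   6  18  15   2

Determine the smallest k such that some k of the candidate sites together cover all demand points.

Coverage sets (demand points within 6 of each site):
  #1: {C1, C3, C4}
  #2: {C2, C4, C6}
  #3: {C1, C4, C5, C6}
  #4: {C6}
  #5: {C1, C2, C3}
  #6: {C2, C4}
  #7: {C1, C3, C6}
No single site covers all 6 demand points.
But {#3, #5} covers everything, so the minimum is 2.

2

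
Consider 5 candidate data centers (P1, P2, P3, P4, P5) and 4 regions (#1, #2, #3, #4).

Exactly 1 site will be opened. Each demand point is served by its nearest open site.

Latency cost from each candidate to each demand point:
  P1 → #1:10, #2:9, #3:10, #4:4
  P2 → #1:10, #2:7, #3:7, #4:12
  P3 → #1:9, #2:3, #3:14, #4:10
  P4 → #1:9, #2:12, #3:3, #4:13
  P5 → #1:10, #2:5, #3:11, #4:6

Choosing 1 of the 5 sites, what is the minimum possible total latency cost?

Open {P5}.
  #1→P5 10, #2→P5 5, #3→P5 11, #4→P5 6  ⇒ total 32.
Compare {P1}: total 33.
Compare {P2}: total 36.
No size-1 selection does better; minimum is 32.

32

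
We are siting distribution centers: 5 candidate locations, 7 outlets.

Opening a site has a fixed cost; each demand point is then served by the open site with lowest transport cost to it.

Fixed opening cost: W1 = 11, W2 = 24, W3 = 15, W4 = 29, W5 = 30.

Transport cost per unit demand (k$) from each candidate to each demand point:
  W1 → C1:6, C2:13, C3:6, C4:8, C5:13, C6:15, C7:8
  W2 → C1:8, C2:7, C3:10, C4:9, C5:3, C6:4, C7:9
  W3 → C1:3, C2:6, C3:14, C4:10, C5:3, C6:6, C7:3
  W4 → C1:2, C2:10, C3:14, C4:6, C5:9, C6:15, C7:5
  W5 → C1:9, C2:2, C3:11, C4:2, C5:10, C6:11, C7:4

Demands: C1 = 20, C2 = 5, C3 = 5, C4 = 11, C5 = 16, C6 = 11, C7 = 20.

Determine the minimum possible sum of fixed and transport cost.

352

Open {W1, W3, W5}: assign each demand point to its cheapest open site.
  C1→W3 20×3=60, C2→W5 5×2=10, C3→W1 5×6=30, C4→W5 11×2=22, C5→W3 16×3=48, C6→W3 11×6=66, C7→W3 20×3=60
  transport cost 296, fixed 56 → total 352.
Compare {W1, W2, W3, W5}: transport cost 274 + fixed 80 = 354.
Compare {W1, W3, W4, W5}: transport cost 276 + fixed 85 = 361.
Compare {W2, W3, W5}: transport cost 294 + fixed 69 = 363.
All other subsets cost ≥ 354. Minimum total cost: 352.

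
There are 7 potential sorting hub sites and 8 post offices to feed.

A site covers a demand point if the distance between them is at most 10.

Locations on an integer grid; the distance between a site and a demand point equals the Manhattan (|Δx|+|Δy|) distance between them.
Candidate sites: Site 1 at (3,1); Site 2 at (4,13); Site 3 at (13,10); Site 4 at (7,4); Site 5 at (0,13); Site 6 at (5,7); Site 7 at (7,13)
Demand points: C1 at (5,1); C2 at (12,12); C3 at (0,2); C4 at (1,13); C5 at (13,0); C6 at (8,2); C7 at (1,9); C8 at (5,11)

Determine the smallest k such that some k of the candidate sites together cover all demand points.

Coverage sets (demand points within 10 of each site):
  Site 1: {C1, C3, C6, C7}
  Site 2: {C2, C4, C7, C8}
  Site 3: {C2, C5, C8}
  Site 4: {C1, C3, C5, C6, C8}
  Site 5: {C4, C7, C8}
  Site 6: {C1, C3, C4, C6, C7, C8}
  Site 7: {C2, C4, C7, C8}
No single site covers all 8 demand points.
But {Site 2, Site 4} covers everything, so the minimum is 2.

2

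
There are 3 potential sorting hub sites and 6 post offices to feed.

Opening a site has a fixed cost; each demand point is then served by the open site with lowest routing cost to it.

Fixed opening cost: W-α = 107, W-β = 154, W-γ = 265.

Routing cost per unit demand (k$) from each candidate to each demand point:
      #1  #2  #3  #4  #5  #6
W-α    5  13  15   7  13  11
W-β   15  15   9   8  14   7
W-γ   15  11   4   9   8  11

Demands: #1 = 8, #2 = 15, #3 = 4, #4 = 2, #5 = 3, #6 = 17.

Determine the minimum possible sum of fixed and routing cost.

642

Open {W-α}: assign each demand point to its cheapest open site.
  #1→W-α 8×5=40, #2→W-α 15×13=195, #3→W-α 4×15=60, #4→W-α 2×7=14, #5→W-α 3×13=39, #6→W-α 17×11=187
  routing cost 535, fixed 107 → total 642.
Compare {W-α, W-β}: routing cost 443 + fixed 261 = 704.
Compare {W-β}: routing cost 558 + fixed 154 = 712.
Compare {W-γ}: routing cost 530 + fixed 265 = 795.
All other subsets cost ≥ 704. Minimum total cost: 642.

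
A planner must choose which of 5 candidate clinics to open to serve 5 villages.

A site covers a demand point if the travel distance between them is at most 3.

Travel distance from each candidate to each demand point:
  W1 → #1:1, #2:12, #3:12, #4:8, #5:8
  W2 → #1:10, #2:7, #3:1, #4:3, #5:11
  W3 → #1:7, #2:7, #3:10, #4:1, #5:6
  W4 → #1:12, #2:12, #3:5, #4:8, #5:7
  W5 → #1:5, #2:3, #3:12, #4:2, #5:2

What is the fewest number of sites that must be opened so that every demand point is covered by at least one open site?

3

Coverage sets (demand points within 3 of each site):
  W1: {#1}
  W2: {#3, #4}
  W3: {#4}
  W4: {}
  W5: {#2, #4, #5}
No 2 sites suffice: every size-2 union leaves at least one demand point uncovered.
But {W1, W2, W5} covers everything, so the minimum is 3.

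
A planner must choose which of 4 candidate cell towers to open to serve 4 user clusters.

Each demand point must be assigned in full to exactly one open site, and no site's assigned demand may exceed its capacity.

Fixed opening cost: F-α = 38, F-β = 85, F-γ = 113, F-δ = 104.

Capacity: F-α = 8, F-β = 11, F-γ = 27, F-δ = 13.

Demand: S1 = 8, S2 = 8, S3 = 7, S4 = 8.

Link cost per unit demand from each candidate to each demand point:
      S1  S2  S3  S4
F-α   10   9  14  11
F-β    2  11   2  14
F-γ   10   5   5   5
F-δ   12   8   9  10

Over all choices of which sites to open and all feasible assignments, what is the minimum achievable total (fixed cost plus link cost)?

Open {F-β, F-γ}; cheapest assignment that respects the capacities:
  F-β (cap 11, load 8): S1 — cost 8×2 = 16
  F-γ (cap 27, load 23): S2, S3, S4 — cost 8×5 + 7×5 + 8×5 = 115
  Shipping 131, fixed 198 → total 329.
  Any other capacity-feasible assignment to {F-β, F-γ} ships for at least 131.
Compare {F-α, F-γ}: its best feasible assignment gives total 346.
Compare {F-α, F-β, F-γ}: its best feasible assignment gives total 367.
Every other set of open sites that can feasibly serve all demand totals ≥ 346 even under its best assignment. Minimum: 329.

329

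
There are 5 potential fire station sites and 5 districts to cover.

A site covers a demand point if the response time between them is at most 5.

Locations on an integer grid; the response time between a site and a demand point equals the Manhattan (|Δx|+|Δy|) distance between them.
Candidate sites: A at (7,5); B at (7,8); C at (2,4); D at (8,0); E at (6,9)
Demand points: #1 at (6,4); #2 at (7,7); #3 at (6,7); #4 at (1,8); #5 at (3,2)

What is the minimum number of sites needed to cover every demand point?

2

Coverage sets (demand points within 5 of each site):
  A: {#1, #2, #3}
  B: {#1, #2, #3}
  C: {#1, #4, #5}
  D: {}
  E: {#1, #2, #3}
No single site covers all 5 demand points.
But {A, C} covers everything, so the minimum is 2.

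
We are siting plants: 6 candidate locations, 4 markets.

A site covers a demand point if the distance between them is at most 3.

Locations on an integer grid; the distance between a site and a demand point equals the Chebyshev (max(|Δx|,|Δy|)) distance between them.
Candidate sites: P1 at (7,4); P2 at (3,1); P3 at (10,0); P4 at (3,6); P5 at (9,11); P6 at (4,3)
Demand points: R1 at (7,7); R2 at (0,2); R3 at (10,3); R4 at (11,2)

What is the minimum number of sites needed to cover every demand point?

3

Coverage sets (demand points within 3 of each site):
  P1: {R1, R3}
  P2: {R2}
  P3: {R3, R4}
  P4: {}
  P5: {}
  P6: {}
No 2 sites suffice: every size-2 union leaves at least one demand point uncovered.
But {P1, P2, P3} covers everything, so the minimum is 3.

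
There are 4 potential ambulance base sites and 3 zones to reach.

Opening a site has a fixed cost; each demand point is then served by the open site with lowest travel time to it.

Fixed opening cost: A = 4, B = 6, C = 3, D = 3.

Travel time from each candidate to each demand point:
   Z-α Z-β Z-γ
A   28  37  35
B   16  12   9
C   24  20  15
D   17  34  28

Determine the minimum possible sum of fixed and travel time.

Open {B}: assign each demand point to its cheapest open site.
  Z-α→B 16, Z-β→B 12, Z-γ→B 9
  travel time 37, fixed 6 → total 43.
Compare {B, C}: travel time 37 + fixed 9 = 46.
Compare {B, D}: travel time 37 + fixed 9 = 46.
Compare {A, B}: travel time 37 + fixed 10 = 47.
All other subsets cost ≥ 46. Minimum total cost: 43.

43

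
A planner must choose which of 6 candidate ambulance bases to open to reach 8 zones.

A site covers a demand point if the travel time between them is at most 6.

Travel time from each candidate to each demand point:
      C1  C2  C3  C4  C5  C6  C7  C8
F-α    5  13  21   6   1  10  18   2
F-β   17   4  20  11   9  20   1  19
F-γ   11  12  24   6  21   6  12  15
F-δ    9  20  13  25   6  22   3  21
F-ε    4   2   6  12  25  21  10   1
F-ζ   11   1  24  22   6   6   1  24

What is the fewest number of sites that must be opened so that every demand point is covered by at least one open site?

Coverage sets (demand points within 6 of each site):
  F-α: {C1, C4, C5, C8}
  F-β: {C2, C7}
  F-γ: {C4, C6}
  F-δ: {C5, C7}
  F-ε: {C1, C2, C3, C8}
  F-ζ: {C2, C5, C6, C7}
No 2 sites suffice: every size-2 union leaves at least one demand point uncovered.
But {F-α, F-ε, F-ζ} covers everything, so the minimum is 3.

3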